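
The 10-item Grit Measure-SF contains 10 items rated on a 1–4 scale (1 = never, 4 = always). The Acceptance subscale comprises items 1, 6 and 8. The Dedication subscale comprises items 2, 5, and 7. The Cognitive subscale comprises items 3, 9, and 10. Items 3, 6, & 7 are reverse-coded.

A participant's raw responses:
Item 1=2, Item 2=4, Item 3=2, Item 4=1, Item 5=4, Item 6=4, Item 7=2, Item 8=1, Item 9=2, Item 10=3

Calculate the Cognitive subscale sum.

Cognitive items: 3, 9, 10.
Of these, item 3 is reverse-coded; reverse-coded value = 5 − response.
  item 3: 5 − 2 = 3
  item 9: 2
  item 10: 3
Sum = 3 + 2 + 3 = 8

8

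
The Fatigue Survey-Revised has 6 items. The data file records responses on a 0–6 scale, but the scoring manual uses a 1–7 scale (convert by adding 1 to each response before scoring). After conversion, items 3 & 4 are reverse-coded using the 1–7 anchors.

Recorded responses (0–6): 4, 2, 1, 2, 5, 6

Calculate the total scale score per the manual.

Convert to 1–7: 5, 3, 2, 3, 6, 7
Reverse-coded (on a 1–7 scale, reversed = 8 − raw):
  item 3: 8 − 2 = 6
  item 4: 8 − 3 = 5
Scored: 5, 3, 6, 5, 6, 7
Total = 32

32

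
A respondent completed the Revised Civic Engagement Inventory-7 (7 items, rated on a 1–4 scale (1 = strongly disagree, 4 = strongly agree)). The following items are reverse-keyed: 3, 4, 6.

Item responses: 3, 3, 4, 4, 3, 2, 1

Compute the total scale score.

15

Apply reverse scoring (reversed = (1+4) − raw = 5 − raw):
  item 3: 5 − 4 = 1
  item 4: 5 − 4 = 1
  item 6: 5 − 2 = 3
Scored items: 3, 3, 1, 1, 3, 3, 1
Total = 3 + 3 + 1 + 1 + 3 + 3 + 1 = 15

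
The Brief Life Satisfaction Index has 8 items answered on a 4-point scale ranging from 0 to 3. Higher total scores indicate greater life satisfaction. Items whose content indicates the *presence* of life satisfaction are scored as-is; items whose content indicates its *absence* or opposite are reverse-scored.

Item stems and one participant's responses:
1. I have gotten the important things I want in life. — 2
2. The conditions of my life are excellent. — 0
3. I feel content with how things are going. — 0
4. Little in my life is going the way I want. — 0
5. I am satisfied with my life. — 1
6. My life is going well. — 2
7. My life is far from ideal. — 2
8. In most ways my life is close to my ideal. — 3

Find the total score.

Items 4, 7 describe the absence/opposite of life satisfaction → reverse-score.
on a 0–3 scale, reversed = 3 − raw.
  item 1: 2
  item 2: 0
  item 3: 0
  item 4: 3 − 0 = 3
  item 5: 1
  item 6: 2
  item 7: 3 − 2 = 1
  item 8: 3
Total = 2 + 0 + 0 + 3 + 1 + 2 + 1 + 3 = 12

12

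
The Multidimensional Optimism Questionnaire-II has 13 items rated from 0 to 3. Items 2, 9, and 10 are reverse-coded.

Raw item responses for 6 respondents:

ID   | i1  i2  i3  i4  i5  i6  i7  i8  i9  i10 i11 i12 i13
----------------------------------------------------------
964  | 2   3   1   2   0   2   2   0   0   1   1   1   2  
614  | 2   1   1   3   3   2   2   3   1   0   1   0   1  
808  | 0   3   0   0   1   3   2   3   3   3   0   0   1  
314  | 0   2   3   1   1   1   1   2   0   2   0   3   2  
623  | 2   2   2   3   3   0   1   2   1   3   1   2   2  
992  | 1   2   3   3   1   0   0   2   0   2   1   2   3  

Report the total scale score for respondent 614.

Respondent 614 raw: 2, 1, 1, 3, 3, 2, 2, 3, 1, 0, 1, 0, 1.
Reverse-coded (reversed = (0+3) − raw = 3 − raw):
  item 1: 2
  item 2: 3 − 1 = 2
  item 3: 1
  item 4: 3
  item 5: 3
  item 6: 2
  item 7: 2
  item 8: 3
  item 9: 3 − 1 = 2
  item 10: 3 − 0 = 3
  item 11: 1
  item 12: 0
  item 13: 1
Sum = 2 + 2 + 1 + 3 + 3 + 2 + 2 + 3 + 2 + 3 + 1 + 0 + 1 = 25

25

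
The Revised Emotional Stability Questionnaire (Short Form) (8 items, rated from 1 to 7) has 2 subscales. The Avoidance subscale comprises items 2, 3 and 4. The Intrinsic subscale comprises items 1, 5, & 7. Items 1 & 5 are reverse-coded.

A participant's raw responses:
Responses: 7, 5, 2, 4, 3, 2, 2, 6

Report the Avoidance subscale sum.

11

Avoidance items: 2, 3, 4.
  item 2: 5
  item 3: 2
  item 4: 4
Sum = 5 + 2 + 4 = 11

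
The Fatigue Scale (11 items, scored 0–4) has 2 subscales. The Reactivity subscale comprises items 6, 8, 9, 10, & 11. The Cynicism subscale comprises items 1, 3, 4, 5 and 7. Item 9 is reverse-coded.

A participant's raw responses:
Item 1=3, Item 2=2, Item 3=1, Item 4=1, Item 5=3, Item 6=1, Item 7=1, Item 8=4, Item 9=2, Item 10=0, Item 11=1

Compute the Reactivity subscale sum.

8

Reactivity items: 6, 8, 9, 10, 11.
Of these, item 9 is reverse-coded; reversed = (0+4) − raw = 4 − raw.
  item 6: 1
  item 8: 4
  item 9: 4 − 2 = 2
  item 10: 0
  item 11: 1
Sum = 1 + 4 + 2 + 0 + 1 = 8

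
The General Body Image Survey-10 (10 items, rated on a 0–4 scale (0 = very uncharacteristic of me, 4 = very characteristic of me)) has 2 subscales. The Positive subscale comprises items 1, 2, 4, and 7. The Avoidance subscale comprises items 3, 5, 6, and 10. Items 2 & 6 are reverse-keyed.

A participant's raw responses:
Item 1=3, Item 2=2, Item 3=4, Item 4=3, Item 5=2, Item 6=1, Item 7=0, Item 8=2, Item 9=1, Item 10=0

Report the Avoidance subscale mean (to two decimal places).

2.25

Avoidance items: 3, 5, 6, 10.
Of these, item 6 is reverse-keyed; reverse-coded value = 4 − response.
  item 3: 4
  item 5: 2
  item 6: 4 − 1 = 3
  item 10: 0
Sum = 4 + 2 + 3 + 0 = 9
Mean = 9 / 4 = 2.25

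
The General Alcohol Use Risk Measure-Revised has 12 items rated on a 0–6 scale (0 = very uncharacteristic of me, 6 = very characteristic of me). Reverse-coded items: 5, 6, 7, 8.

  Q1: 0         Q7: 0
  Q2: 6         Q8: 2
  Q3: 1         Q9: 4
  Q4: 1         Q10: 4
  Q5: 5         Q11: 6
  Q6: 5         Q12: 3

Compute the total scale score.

Raw sum = 37. Reverse-coded items: 5, 6, 7, 8; their raw sum = 12.
Each reversal replaces raw with 6 − raw, changing the total by 6 − 2·raw per item.
Total = 37 + 4·6 − 2·12 = 37 + 24 − 24 = 37

37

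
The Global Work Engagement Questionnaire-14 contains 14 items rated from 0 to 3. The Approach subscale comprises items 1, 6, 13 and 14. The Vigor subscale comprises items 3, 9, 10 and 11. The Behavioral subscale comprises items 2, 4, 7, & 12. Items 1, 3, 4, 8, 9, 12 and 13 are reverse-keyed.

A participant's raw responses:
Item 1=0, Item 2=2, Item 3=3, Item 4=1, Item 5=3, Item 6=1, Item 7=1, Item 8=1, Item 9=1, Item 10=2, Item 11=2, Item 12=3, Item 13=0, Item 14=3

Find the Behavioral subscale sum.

5

Behavioral items: 2, 4, 7, 12.
Of these, items 4 and 12 are reverse-keyed; reverse-coded value = 3 − response.
  item 2: 2
  item 4: 3 − 1 = 2
  item 7: 1
  item 12: 3 − 3 = 0
Sum = 2 + 2 + 1 + 0 = 5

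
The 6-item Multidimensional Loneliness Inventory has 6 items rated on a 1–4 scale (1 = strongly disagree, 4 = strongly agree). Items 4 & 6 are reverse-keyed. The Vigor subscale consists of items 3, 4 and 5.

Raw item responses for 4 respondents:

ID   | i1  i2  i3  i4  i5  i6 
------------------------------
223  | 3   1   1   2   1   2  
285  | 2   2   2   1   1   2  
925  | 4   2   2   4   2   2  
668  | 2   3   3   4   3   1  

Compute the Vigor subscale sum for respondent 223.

5

Respondent 223 raw: 3, 1, 1, 2, 1, 2.
Vigor items: 3, 4, 5.
Reverse-coded (reversed = (1+4) − raw = 5 − raw):
  item 3: 1
  item 4: 5 − 2 = 3
  item 5: 1
Sum = 1 + 3 + 1 = 5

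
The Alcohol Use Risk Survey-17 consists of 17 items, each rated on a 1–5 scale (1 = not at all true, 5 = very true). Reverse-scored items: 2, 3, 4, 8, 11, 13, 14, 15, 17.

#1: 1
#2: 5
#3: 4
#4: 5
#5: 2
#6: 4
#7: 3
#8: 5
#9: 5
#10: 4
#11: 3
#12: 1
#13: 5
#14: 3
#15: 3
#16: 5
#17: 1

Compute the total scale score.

45

Reversing items 2, 3, 4, 8, 11, 13, 14, 15 and 17 with 6 − raw:
Total = 1 + (6−5) + (6−4) + (6−5) + 2 + 4 + 3 + (6−5) + 5 + 4 + (6−3) + 1 + (6−5) + (6−3) + (6−3) + 5 + (6−1)
      = 1 + 1 + 2 + 1 + 2 + 4 + 3 + 1 + 5 + 4 + 3 + 1 + 1 + 3 + 3 + 5 + 5 = 45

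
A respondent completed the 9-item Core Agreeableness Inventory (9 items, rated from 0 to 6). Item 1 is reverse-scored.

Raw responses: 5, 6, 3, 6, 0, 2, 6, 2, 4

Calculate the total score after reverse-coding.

Raw sum = 34. Reverse-scored items: 1; their raw sum = 5.
Each reversal replaces raw with 6 − raw, changing the total by 6 − 2·raw per item.
Total = 34 + 1·6 − 2·5 = 34 + 6 − 10 = 30

30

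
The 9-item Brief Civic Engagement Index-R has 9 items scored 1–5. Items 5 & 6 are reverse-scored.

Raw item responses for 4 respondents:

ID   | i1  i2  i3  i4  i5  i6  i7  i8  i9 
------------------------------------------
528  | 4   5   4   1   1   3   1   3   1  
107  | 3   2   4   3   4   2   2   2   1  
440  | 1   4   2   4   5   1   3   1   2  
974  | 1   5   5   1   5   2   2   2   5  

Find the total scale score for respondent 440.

23

Respondent 440 raw: 1, 4, 2, 4, 5, 1, 3, 1, 2.
Reverse-coded (reversed = (1+5) − raw = 6 − raw):
  item 1: 1
  item 2: 4
  item 3: 2
  item 4: 4
  item 5: 6 − 5 = 1
  item 6: 6 − 1 = 5
  item 7: 3
  item 8: 1
  item 9: 2
Sum = 1 + 4 + 2 + 4 + 1 + 5 + 3 + 1 + 2 = 23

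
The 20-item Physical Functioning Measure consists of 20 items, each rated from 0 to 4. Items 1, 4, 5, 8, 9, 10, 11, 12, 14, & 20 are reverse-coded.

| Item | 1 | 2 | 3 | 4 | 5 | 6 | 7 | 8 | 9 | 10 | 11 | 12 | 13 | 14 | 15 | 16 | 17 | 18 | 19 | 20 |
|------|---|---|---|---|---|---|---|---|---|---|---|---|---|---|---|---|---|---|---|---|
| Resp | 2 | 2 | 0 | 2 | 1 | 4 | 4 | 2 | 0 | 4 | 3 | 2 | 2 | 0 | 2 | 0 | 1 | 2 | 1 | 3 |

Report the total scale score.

39

Reverse-coded items use 4 − raw:
  item 1: 4 − 2 = 2
  item 4: 4 − 2 = 2
  item 5: 4 − 1 = 3
  item 8: 4 − 2 = 2
  item 9: 4 − 0 = 4
  item 10: 4 − 4 = 0
  item 11: 4 − 3 = 1
  item 12: 4 − 2 = 2
  item 14: 4 − 0 = 4
  item 20: 4 − 3 = 1
Scored responses: 2, 2, 0, 2, 3, 4, 4, 2, 4, 0, 1, 2, 2, 4, 2, 0, 1, 2, 1, 1
Total = 2 + 2 + 0 + 2 + 3 + 4 + 4 + 2 + 4 + 0 + 1 + 2 + 2 + 4 + 2 + 0 + 1 + 2 + 1 + 1 = 39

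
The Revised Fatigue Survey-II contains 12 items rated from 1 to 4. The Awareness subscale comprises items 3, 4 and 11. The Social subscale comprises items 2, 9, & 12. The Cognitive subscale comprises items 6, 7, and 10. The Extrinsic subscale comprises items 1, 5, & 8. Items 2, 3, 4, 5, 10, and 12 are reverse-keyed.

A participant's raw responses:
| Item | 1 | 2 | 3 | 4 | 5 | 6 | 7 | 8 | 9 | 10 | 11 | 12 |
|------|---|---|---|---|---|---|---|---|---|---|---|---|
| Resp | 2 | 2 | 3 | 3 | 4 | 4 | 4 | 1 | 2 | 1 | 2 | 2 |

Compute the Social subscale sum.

8

Social items: 2, 9, 12.
Of these, items 2 and 12 are reverse-keyed; reversed = (1+4) − raw = 5 − raw.
  item 2: 5 − 2 = 3
  item 9: 2
  item 12: 5 − 2 = 3
Sum = 3 + 2 + 3 = 8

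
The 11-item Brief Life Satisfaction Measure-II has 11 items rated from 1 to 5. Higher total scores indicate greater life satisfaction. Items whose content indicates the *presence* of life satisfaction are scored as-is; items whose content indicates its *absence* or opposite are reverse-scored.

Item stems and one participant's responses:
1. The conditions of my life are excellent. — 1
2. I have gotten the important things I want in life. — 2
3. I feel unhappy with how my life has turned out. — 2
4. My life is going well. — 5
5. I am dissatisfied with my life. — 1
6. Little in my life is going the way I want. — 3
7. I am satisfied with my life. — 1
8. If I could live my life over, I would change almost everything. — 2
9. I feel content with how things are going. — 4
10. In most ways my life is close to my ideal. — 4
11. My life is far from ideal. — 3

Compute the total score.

Items 3, 5, 6, 8, 11 describe the absence/opposite of life satisfaction → reverse-score.
reversed = (1+5) − raw = 6 − raw.
  item 1: 1
  item 2: 2
  item 3: 6 − 2 = 4
  item 4: 5
  item 5: 6 − 1 = 5
  item 6: 6 − 3 = 3
  item 7: 1
  item 8: 6 − 2 = 4
  item 9: 4
  item 10: 4
  item 11: 6 − 3 = 3
Total = 1 + 2 + 4 + 5 + 5 + 3 + 1 + 4 + 4 + 4 + 3 = 36

36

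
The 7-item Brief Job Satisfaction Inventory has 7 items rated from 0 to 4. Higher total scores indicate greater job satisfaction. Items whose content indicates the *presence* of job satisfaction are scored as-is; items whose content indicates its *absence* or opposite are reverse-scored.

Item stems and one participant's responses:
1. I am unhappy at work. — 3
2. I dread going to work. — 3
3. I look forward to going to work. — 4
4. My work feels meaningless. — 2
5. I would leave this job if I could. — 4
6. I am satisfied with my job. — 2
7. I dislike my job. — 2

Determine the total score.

12

Items 1, 2, 4, 5, 7 describe the absence/opposite of job satisfaction → reverse-score.
on a 0–4 scale, reversed = 4 − raw.
  item 1: 4 − 3 = 1
  item 2: 4 − 3 = 1
  item 3: 4
  item 4: 4 − 2 = 2
  item 5: 4 − 4 = 0
  item 6: 2
  item 7: 4 − 2 = 2
Total = 1 + 1 + 4 + 2 + 0 + 2 + 2 = 12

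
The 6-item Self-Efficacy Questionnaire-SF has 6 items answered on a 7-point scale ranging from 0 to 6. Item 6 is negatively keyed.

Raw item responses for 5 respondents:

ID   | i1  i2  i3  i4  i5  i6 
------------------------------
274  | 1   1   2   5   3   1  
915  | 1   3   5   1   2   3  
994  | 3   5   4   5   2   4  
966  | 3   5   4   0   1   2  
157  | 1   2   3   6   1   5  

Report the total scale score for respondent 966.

17

Respondent 966 raw: 3, 5, 4, 0, 1, 2.
Reverse-coded (reversed = (0+6) − raw = 6 − raw):
  item 1: 3
  item 2: 5
  item 3: 4
  item 4: 0
  item 5: 1
  item 6: 6 − 2 = 4
Sum = 3 + 5 + 4 + 0 + 1 + 4 = 17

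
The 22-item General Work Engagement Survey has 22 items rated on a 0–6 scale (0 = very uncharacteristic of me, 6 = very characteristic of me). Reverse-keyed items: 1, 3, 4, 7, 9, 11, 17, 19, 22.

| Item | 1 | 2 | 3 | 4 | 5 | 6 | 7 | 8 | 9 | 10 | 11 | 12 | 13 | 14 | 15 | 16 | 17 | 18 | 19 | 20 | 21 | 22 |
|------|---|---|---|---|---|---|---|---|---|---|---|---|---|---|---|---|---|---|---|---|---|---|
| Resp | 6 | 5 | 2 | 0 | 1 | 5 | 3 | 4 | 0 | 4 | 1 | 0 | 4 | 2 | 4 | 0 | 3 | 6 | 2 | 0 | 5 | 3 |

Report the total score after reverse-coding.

74

Apply reverse scoring (reverse-coded value = 6 − response):
  item 1: 6 − 6 = 0
  item 3: 6 − 2 = 4
  item 4: 6 − 0 = 6
  item 7: 6 − 3 = 3
  item 9: 6 − 0 = 6
  item 11: 6 − 1 = 5
  item 17: 6 − 3 = 3
  item 19: 6 − 2 = 4
  item 22: 6 − 3 = 3
After reverse-coding: 0, 5, 4, 6, 1, 5, 3, 4, 6, 4, 5, 0, 4, 2, 4, 0, 3, 6, 4, 0, 5, 3
Total = 0 + 5 + 4 + 6 + 1 + 5 + 3 + 4 + 6 + 4 + 5 + 0 + 4 + 2 + 4 + 0 + 3 + 6 + 4 + 0 + 5 + 3 = 74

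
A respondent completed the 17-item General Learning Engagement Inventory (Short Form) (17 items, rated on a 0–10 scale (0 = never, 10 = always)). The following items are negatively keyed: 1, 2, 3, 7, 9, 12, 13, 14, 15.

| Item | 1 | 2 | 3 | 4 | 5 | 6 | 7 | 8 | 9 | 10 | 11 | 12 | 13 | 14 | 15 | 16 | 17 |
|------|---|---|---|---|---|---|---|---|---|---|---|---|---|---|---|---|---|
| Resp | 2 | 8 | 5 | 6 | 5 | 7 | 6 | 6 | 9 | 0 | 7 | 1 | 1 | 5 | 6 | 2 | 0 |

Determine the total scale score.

Apply reverse scoring (on a 0–10 scale, reversed = 10 − raw):
  item 1: 10 − 2 = 8
  item 2: 10 − 8 = 2
  item 3: 10 − 5 = 5
  item 7: 10 − 6 = 4
  item 9: 10 − 9 = 1
  item 12: 10 − 1 = 9
  item 13: 10 − 1 = 9
  item 14: 10 − 5 = 5
  item 15: 10 − 6 = 4
Scored items: 8, 2, 5, 6, 5, 7, 4, 6, 1, 0, 7, 9, 9, 5, 4, 2, 0
Total = 8 + 2 + 5 + 6 + 5 + 7 + 4 + 6 + 1 + 0 + 7 + 9 + 9 + 5 + 4 + 2 + 0 = 80

80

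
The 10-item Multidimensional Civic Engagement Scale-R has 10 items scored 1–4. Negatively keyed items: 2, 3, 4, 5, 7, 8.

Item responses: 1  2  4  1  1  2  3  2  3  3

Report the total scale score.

26

Reverse-coded items (on a 1–4 scale, reversed = 5 − raw):
  item 2: 5 − 2 = 3
  item 3: 5 − 4 = 1
  item 4: 5 − 1 = 4
  item 5: 5 − 1 = 4
  item 7: 5 − 3 = 2
  item 8: 5 − 2 = 3
After reverse-coding: 1, 3, 1, 4, 4, 2, 2, 3, 3, 3
Total = 1 + 3 + 1 + 4 + 4 + 2 + 2 + 3 + 3 + 3 = 26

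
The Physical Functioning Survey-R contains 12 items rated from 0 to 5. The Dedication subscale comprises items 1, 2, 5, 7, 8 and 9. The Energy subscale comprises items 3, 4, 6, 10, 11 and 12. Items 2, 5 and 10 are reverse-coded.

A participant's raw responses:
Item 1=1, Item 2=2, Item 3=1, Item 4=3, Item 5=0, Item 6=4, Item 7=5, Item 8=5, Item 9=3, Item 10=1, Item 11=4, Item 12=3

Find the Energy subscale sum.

19

Energy items: 3, 4, 6, 10, 11, 12.
Of these, item 10 is reverse-coded; reverse-coded value = 5 − response.
  item 3: 1
  item 4: 3
  item 6: 4
  item 10: 5 − 1 = 4
  item 11: 4
  item 12: 3
Sum = 1 + 3 + 4 + 4 + 4 + 3 = 19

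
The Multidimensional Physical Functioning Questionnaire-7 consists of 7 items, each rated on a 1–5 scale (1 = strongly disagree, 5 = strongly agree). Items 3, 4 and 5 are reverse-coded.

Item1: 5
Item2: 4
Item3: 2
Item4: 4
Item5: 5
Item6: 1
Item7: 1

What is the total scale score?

Raw sum = 22. Reverse-coded items: 3, 4, 5; their raw sum = 11.
Each reversal replaces raw with 6 − raw, changing the total by 6 − 2·raw per item.
Total = 22 + 3·6 − 2·11 = 22 + 18 − 22 = 18

18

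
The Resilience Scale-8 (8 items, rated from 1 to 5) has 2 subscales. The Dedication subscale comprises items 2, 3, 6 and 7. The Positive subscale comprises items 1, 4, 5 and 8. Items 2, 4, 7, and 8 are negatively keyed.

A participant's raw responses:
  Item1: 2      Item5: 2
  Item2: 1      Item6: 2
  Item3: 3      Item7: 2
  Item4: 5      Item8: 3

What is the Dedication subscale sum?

Dedication items: 2, 3, 6, 7.
Of these, items 2 and 7 are negatively keyed; reversed = (1+5) − raw = 6 − raw.
  item 2: 6 − 1 = 5
  item 3: 3
  item 6: 2
  item 7: 6 − 2 = 4
Sum = 5 + 3 + 2 + 4 = 14

14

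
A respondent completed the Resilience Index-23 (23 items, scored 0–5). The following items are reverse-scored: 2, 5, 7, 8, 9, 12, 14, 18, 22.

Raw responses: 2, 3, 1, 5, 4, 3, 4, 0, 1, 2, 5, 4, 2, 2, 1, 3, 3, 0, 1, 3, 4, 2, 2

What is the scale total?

62

Apply reverse scoring (on a 0–5 scale, reversed = 5 − raw):
  item 2: 5 − 3 = 2
  item 5: 5 − 4 = 1
  item 7: 5 − 4 = 1
  item 8: 5 − 0 = 5
  item 9: 5 − 1 = 4
  item 12: 5 − 4 = 1
  item 14: 5 − 2 = 3
  item 18: 5 − 0 = 5
  item 22: 5 − 2 = 3
Scored responses: 2, 2, 1, 5, 1, 3, 1, 5, 4, 2, 5, 1, 2, 3, 1, 3, 3, 5, 1, 3, 4, 3, 2
Total = 2 + 2 + 1 + 5 + 1 + 3 + 1 + 5 + 4 + 2 + 5 + 1 + 2 + 3 + 1 + 3 + 3 + 5 + 1 + 3 + 4 + 3 + 2 = 62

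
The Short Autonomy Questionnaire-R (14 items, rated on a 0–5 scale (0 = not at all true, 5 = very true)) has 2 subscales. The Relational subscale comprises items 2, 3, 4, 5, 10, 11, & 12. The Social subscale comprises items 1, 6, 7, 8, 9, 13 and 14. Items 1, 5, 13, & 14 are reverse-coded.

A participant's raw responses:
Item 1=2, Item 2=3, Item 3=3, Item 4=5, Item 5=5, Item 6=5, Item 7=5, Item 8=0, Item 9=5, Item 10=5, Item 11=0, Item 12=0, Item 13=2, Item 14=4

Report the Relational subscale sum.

Relational items: 2, 3, 4, 5, 10, 11, 12.
Of these, item 5 is reverse-coded; on a 0–5 scale, reversed = 5 − raw.
  item 2: 3
  item 3: 3
  item 4: 5
  item 5: 5 − 5 = 0
  item 10: 5
  item 11: 0
  item 12: 0
Sum = 3 + 3 + 5 + 0 + 5 + 0 + 0 = 16

16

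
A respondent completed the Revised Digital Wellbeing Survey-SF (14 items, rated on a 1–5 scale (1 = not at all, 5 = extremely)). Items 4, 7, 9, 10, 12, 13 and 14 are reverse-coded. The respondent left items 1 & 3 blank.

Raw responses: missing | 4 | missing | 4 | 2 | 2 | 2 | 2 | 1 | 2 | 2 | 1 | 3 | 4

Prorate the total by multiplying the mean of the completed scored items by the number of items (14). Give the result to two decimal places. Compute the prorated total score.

43.17

Reverse-coded (reverse-coded value = 6 − response):
  item 4: 6 − 4 = 2
  item 7: 6 − 2 = 4
  item 9: 6 − 1 = 5
  item 10: 6 − 2 = 4
  item 12: 6 − 1 = 5
  item 13: 6 − 3 = 3
  item 14: 6 − 4 = 2
Completed scored items (12 of 14): 4, 2, 2, 2, 4, 2, 5, 4, 2, 5, 3, 2; sum = 37.
Person mean = 37 / 12 ≈ 3.0833
Prorated total = (37 / 12) × 14 = 43.17 (to 2 dp)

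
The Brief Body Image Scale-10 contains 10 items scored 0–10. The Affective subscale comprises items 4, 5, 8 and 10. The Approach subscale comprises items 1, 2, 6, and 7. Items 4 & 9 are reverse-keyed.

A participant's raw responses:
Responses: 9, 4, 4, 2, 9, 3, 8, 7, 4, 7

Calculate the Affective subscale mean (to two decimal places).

7.75

Affective items: 4, 5, 8, 10.
Of these, item 4 is reverse-keyed; on a 0–10 scale, reversed = 10 − raw.
  item 4: 10 − 2 = 8
  item 5: 9
  item 8: 7
  item 10: 7
Sum = 8 + 9 + 7 + 7 = 31
Mean = 31 / 4 = 7.75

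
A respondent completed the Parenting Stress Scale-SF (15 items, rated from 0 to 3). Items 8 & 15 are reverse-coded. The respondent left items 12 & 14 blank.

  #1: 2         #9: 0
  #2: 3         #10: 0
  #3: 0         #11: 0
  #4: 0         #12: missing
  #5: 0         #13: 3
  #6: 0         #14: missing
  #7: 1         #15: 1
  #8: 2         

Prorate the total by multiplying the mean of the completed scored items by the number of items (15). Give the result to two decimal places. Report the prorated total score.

13.85

Reverse-coded (on a 0–3 scale, reversed = 3 − raw):
  item 8: 3 − 2 = 1
  item 15: 3 − 1 = 2
Completed scored items (13 of 15): 2, 3, 0, 0, 0, 0, 1, 1, 0, 0, 0, 3, 2; sum = 12.
Person mean = 12 / 13 ≈ 0.9231
Prorated total = (12 / 13) × 15 = 13.85 (to 2 dp)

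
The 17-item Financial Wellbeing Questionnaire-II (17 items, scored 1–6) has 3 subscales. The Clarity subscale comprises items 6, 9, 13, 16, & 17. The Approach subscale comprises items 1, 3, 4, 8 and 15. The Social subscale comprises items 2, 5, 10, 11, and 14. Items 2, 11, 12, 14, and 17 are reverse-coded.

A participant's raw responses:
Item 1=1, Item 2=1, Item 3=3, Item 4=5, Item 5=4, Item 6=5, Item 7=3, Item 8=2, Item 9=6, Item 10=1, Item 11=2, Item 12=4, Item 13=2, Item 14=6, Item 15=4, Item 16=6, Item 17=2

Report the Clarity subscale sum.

Clarity items: 6, 9, 13, 16, 17.
Of these, item 17 is reverse-coded; reverse-coded value = 7 − response.
  item 6: 5
  item 9: 6
  item 13: 2
  item 16: 6
  item 17: 7 − 2 = 5
Sum = 5 + 6 + 2 + 6 + 5 = 24

24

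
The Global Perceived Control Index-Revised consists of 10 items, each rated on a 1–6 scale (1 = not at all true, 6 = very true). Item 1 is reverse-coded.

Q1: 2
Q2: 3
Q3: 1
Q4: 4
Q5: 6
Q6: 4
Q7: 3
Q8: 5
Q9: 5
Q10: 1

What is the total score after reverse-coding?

37

Reverse-coded items (on a 1–6 scale, reversed = 7 − raw):
  item 1: 7 − 2 = 5
Scored items: 5, 3, 1, 4, 6, 4, 3, 5, 5, 1
Total = 5 + 3 + 1 + 4 + 6 + 4 + 3 + 5 + 5 + 1 = 37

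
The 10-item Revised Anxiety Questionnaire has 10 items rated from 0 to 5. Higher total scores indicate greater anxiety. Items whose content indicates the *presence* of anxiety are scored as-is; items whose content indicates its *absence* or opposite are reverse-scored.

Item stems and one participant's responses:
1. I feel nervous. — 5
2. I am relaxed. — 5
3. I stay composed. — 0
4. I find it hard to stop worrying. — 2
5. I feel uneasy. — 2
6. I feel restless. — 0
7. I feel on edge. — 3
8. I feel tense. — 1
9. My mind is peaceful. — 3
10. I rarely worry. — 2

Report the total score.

Items 2, 3, 9, 10 describe the absence/opposite of anxiety → reverse-score.
on a 0–5 scale, reversed = 5 − raw.
  item 1: 5
  item 2: 5 − 5 = 0
  item 3: 5 − 0 = 5
  item 4: 2
  item 5: 2
  item 6: 0
  item 7: 3
  item 8: 1
  item 9: 5 − 3 = 2
  item 10: 5 − 2 = 3
Total = 5 + 0 + 5 + 2 + 2 + 0 + 3 + 1 + 2 + 3 = 23

23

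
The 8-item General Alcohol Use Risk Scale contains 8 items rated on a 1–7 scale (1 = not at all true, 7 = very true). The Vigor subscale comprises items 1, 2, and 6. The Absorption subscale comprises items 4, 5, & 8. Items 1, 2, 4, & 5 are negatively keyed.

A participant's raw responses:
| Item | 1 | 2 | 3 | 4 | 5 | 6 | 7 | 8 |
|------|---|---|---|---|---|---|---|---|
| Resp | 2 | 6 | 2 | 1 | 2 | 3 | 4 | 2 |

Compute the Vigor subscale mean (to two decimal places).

Vigor items: 1, 2, 6.
Of these, items 1 and 2 are negatively keyed; on a 1–7 scale, reversed = 8 − raw.
  item 1: 8 − 2 = 6
  item 2: 8 − 6 = 2
  item 6: 3
Sum = 6 + 2 + 3 = 11
Mean = 11 / 3 = 3.67

3.67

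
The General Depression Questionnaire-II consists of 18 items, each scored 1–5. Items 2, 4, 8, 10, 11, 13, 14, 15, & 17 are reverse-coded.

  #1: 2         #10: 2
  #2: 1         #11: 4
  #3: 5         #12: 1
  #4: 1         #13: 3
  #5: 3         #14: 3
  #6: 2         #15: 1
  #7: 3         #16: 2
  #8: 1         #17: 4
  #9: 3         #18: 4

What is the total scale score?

59

Apply reverse scoring (reverse-coded value = 6 − response):
  item 2: 6 − 1 = 5
  item 4: 6 − 1 = 5
  item 8: 6 − 1 = 5
  item 10: 6 − 2 = 4
  item 11: 6 − 4 = 2
  item 13: 6 − 3 = 3
  item 14: 6 − 3 = 3
  item 15: 6 − 1 = 5
  item 17: 6 − 4 = 2
After reverse-coding: 2, 5, 5, 5, 3, 2, 3, 5, 3, 4, 2, 1, 3, 3, 5, 2, 2, 4
Total = 2 + 5 + 5 + 5 + 3 + 2 + 3 + 5 + 3 + 4 + 2 + 1 + 3 + 3 + 5 + 2 + 2 + 4 = 59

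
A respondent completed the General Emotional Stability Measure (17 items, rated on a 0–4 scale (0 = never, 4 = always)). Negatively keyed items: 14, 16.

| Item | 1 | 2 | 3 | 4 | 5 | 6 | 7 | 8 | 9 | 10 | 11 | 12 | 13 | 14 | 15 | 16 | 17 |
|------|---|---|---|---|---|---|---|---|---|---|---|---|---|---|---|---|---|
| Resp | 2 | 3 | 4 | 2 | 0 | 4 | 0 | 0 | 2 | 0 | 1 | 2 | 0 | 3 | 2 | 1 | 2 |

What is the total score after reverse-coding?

28

Apply reverse scoring (on a 0–4 scale, reversed = 4 − raw):
  item 14: 4 − 3 = 1
  item 16: 4 − 1 = 3
After reverse-coding: 2, 3, 4, 2, 0, 4, 0, 0, 2, 0, 1, 2, 0, 1, 2, 3, 2
Total = 2 + 3 + 4 + 2 + 0 + 4 + 0 + 0 + 2 + 0 + 1 + 2 + 0 + 1 + 2 + 3 + 2 = 28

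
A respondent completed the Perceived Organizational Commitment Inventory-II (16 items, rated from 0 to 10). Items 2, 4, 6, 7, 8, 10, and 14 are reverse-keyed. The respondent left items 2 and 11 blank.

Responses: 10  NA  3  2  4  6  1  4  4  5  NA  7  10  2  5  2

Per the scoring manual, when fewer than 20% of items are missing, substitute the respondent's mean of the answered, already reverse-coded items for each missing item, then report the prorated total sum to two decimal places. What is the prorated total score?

97.14

Reverse-coded (reversed = (0+10) − raw = 10 − raw):
  item 4: 10 − 2 = 8
  item 6: 10 − 6 = 4
  item 7: 10 − 1 = 9
  item 8: 10 − 4 = 6
  item 10: 10 − 5 = 5
  item 14: 10 − 2 = 8
Completed scored items (14 of 16): 10, 3, 8, 4, 4, 9, 6, 4, 5, 7, 10, 8, 5, 2; sum = 85.
Person mean = 85 / 14 ≈ 6.0714
Prorated total = (85 / 14) × 16 = 97.14 (to 2 dp)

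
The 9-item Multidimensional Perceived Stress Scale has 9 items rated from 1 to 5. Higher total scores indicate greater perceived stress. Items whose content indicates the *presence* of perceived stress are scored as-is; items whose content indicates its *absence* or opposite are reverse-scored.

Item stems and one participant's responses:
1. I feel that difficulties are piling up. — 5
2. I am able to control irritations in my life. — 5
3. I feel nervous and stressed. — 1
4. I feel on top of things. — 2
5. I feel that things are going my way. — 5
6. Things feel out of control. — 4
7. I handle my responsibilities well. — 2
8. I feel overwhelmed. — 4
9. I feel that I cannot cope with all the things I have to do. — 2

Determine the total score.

Items 2, 4, 5, 7 describe the absence/opposite of perceived stress → reverse-score.
on a 1–5 scale, reversed = 6 − raw.
  item 1: 5
  item 2: 6 − 5 = 1
  item 3: 1
  item 4: 6 − 2 = 4
  item 5: 6 − 5 = 1
  item 6: 4
  item 7: 6 − 2 = 4
  item 8: 4
  item 9: 2
Total = 5 + 1 + 1 + 4 + 1 + 4 + 4 + 4 + 2 = 26

26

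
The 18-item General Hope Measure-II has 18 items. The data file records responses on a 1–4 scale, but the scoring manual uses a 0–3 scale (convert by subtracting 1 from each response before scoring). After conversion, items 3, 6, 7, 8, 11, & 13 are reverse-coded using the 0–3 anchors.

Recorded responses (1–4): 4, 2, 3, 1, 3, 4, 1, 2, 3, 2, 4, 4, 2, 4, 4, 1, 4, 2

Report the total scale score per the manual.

Convert to 0–3: 3, 1, 2, 0, 2, 3, 0, 1, 2, 1, 3, 3, 1, 3, 3, 0, 3, 1
Reverse-coded (reverse-coded value = 3 − response):
  item 3: 3 − 2 = 1
  item 6: 3 − 3 = 0
  item 7: 3 − 0 = 3
  item 8: 3 − 1 = 2
  item 11: 3 − 3 = 0
  item 13: 3 − 1 = 2
Scored: 3, 1, 1, 0, 2, 0, 3, 2, 2, 1, 0, 3, 2, 3, 3, 0, 3, 1
Total = 30

30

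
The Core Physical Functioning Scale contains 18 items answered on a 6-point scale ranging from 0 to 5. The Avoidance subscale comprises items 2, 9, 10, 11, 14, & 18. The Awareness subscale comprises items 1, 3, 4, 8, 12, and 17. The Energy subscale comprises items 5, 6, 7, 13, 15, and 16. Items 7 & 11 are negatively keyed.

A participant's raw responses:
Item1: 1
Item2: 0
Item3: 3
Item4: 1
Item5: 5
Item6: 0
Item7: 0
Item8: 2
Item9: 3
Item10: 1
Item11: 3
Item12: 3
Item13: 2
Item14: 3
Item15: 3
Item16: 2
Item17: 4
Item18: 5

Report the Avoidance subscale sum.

14

Avoidance items: 2, 9, 10, 11, 14, 18.
Of these, item 11 is negatively keyed; reversed = (0+5) − raw = 5 − raw.
  item 2: 0
  item 9: 3
  item 10: 1
  item 11: 5 − 3 = 2
  item 14: 3
  item 18: 5
Sum = 0 + 3 + 1 + 2 + 3 + 5 = 14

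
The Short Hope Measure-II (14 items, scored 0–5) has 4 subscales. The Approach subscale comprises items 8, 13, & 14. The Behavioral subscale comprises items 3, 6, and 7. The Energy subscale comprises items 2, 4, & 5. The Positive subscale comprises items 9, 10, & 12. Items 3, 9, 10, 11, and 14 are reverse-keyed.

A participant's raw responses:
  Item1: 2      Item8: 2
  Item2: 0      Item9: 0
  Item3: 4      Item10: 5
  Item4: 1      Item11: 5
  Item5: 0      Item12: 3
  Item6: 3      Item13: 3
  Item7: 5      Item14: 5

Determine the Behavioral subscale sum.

Behavioral items: 3, 6, 7.
Of these, item 3 is reverse-keyed; on a 0–5 scale, reversed = 5 − raw.
  item 3: 5 − 4 = 1
  item 6: 3
  item 7: 5
Sum = 1 + 3 + 5 = 9

9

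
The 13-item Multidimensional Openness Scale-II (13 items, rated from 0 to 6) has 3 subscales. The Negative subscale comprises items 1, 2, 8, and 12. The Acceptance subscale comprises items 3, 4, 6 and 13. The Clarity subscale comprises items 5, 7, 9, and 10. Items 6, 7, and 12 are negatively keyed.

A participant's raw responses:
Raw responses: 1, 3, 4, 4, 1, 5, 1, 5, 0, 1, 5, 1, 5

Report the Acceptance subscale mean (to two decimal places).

Acceptance items: 3, 4, 6, 13.
Of these, item 6 is negatively keyed; on a 0–6 scale, reversed = 6 − raw.
  item 3: 4
  item 4: 4
  item 6: 6 − 5 = 1
  item 13: 5
Sum = 4 + 4 + 1 + 5 = 14
Mean = 14 / 4 = 3.50

3.50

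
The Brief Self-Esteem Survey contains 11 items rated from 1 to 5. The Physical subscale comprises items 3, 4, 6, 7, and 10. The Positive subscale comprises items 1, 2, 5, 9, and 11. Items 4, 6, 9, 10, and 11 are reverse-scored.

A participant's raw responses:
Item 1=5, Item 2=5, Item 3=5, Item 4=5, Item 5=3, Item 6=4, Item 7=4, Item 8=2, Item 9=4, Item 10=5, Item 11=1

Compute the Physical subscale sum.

Physical items: 3, 4, 6, 7, 10.
Of these, items 4, 6, & 10 are reverse-scored; reversed = (1+5) − raw = 6 − raw.
  item 3: 5
  item 4: 6 − 5 = 1
  item 6: 6 − 4 = 2
  item 7: 4
  item 10: 6 − 5 = 1
Sum = 5 + 1 + 2 + 4 + 1 = 13

13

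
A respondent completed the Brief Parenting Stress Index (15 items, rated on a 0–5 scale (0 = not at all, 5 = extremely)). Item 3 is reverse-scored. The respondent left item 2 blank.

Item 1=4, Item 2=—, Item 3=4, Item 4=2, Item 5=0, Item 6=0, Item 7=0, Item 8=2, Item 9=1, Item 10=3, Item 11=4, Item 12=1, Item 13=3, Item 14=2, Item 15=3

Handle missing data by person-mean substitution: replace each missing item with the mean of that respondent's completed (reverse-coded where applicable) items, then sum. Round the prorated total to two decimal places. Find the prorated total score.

27.86

Reverse-coded (reverse-coded value = 5 − response):
  item 3: 5 − 4 = 1
Completed scored items (14 of 15): 4, 1, 2, 0, 0, 0, 2, 1, 3, 4, 1, 3, 2, 3; sum = 26.
Person mean = 26 / 14 ≈ 1.8571
Prorated total = (26 / 14) × 15 = 27.86 (to 2 dp)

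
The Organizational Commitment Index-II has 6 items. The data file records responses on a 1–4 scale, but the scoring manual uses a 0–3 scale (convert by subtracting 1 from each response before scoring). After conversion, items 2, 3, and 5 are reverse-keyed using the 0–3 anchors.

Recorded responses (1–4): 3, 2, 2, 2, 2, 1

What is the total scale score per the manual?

9

Convert to 0–3: 2, 1, 1, 1, 1, 0
Reverse-coded (on a 0–3 scale, reversed = 3 − raw):
  item 2: 3 − 1 = 2
  item 3: 3 − 1 = 2
  item 5: 3 − 1 = 2
Scored: 2, 2, 2, 1, 2, 0
Total = 9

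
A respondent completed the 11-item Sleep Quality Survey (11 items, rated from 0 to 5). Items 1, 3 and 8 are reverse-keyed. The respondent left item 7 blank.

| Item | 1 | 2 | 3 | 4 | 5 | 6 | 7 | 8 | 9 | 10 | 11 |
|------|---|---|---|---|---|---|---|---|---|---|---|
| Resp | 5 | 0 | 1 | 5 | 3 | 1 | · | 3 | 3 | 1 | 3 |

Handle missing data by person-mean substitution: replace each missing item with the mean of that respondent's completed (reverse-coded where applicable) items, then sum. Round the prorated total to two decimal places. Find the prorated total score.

24.20

Reverse-coded (on a 0–5 scale, reversed = 5 − raw):
  item 1: 5 − 5 = 0
  item 3: 5 − 1 = 4
  item 8: 5 − 3 = 2
Completed scored items (10 of 11): 0, 0, 4, 5, 3, 1, 2, 3, 1, 3; sum = 22.
Person mean = 22 / 10 ≈ 2.2000
Prorated total = (22 / 10) × 11 = 24.20 (to 2 dp)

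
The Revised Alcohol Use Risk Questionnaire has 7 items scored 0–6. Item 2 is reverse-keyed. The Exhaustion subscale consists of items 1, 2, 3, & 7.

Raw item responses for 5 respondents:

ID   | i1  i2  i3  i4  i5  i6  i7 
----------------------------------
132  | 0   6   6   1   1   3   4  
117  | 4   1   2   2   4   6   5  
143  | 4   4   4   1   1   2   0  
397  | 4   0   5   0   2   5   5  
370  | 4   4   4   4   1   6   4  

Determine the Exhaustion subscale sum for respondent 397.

Respondent 397 raw: 4, 0, 5, 0, 2, 5, 5.
Exhaustion items: 1, 2, 3, 7.
Reverse-coded (reverse-coded value = 6 − response):
  item 1: 4
  item 2: 6 − 0 = 6
  item 3: 5
  item 7: 5
Sum = 4 + 6 + 5 + 5 = 20

20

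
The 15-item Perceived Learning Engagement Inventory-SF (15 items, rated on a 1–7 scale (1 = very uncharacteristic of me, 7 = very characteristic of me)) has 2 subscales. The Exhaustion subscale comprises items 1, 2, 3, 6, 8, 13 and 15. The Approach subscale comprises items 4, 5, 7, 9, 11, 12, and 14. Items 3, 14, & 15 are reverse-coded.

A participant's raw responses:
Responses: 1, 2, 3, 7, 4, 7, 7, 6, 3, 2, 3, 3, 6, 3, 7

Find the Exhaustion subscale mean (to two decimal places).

Exhaustion items: 1, 2, 3, 6, 8, 13, 15.
Of these, items 3 and 15 are reverse-coded; reverse-coded value = 8 − response.
  item 1: 1
  item 2: 2
  item 3: 8 − 3 = 5
  item 6: 7
  item 8: 6
  item 13: 6
  item 15: 8 − 7 = 1
Sum = 1 + 2 + 5 + 7 + 6 + 6 + 1 = 28
Mean = 28 / 7 = 4.00

4.00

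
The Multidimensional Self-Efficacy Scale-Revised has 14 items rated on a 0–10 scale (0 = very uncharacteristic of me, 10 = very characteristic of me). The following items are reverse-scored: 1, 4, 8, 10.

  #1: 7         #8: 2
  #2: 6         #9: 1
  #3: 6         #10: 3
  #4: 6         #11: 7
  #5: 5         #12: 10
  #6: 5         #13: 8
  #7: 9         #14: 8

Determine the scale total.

87

Reverse-scored items use 10 − raw:
  item 1: 10 − 7 = 3
  item 4: 10 − 6 = 4
  item 8: 10 − 2 = 8
  item 10: 10 − 3 = 7
After reverse-coding: 3, 6, 6, 4, 5, 5, 9, 8, 1, 7, 7, 10, 8, 8
Total = 3 + 6 + 6 + 4 + 5 + 5 + 9 + 8 + 1 + 7 + 7 + 10 + 8 + 8 = 87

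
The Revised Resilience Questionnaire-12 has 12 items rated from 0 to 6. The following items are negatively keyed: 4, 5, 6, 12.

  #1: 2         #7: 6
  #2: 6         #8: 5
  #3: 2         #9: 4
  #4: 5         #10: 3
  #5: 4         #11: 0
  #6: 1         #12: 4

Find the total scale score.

38

Raw sum = 42. Negatively keyed items: 4, 5, 6, 12; their raw sum = 14.
Each reversal replaces raw with 6 − raw, changing the total by 6 − 2·raw per item.
Total = 42 + 4·6 − 2·14 = 42 + 24 − 28 = 38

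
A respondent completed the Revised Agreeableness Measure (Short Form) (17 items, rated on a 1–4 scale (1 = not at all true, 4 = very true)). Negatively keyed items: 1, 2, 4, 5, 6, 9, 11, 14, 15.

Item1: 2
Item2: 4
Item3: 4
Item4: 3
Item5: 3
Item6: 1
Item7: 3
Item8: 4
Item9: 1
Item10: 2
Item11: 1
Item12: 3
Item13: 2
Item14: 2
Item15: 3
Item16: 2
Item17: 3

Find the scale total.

48

Reversing items 1, 2, 4, 5, 6, 9, 11, 14, and 15 with 5 − raw:
Total = (5−2) + (5−4) + 4 + (5−3) + (5−3) + (5−1) + 3 + 4 + (5−1) + 2 + (5−1) + 3 + 2 + (5−2) + (5−3) + 2 + 3
      = 3 + 1 + 4 + 2 + 2 + 4 + 3 + 4 + 4 + 2 + 4 + 3 + 2 + 3 + 2 + 2 + 3 = 48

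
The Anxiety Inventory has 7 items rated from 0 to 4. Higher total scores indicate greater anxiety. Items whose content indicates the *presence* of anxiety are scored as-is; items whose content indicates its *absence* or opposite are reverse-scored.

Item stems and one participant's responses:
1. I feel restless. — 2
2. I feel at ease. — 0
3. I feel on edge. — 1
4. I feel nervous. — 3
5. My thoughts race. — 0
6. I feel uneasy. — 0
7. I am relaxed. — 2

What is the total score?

Items 2, 7 describe the absence/opposite of anxiety → reverse-score.
on a 0–4 scale, reversed = 4 − raw.
  item 1: 2
  item 2: 4 − 0 = 4
  item 3: 1
  item 4: 3
  item 5: 0
  item 6: 0
  item 7: 4 − 2 = 2
Total = 2 + 4 + 1 + 3 + 0 + 0 + 2 = 12

12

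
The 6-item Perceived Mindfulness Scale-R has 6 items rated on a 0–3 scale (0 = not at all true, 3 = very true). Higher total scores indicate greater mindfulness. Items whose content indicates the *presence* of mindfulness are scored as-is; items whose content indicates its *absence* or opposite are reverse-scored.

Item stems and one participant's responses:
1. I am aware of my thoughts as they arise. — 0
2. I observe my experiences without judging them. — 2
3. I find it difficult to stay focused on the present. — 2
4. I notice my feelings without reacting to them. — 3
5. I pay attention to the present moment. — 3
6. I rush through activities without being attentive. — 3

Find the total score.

9

Items 3, 6 describe the absence/opposite of mindfulness → reverse-score.
on a 0–3 scale, reversed = 3 − raw.
  item 1: 0
  item 2: 2
  item 3: 3 − 2 = 1
  item 4: 3
  item 5: 3
  item 6: 3 − 3 = 0
Total = 0 + 2 + 1 + 3 + 3 + 0 = 9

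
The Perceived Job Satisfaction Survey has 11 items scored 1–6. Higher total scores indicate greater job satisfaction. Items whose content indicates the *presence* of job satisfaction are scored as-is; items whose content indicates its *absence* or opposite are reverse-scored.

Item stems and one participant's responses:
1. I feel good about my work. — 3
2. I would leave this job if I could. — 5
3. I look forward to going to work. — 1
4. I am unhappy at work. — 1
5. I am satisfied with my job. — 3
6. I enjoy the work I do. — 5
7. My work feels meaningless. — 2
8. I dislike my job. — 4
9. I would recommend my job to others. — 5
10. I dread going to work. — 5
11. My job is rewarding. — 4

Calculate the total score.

39

Items 2, 4, 7, 8, 10 describe the absence/opposite of job satisfaction → reverse-score.
on a 1–6 scale, reversed = 7 − raw.
  item 1: 3
  item 2: 7 − 5 = 2
  item 3: 1
  item 4: 7 − 1 = 6
  item 5: 3
  item 6: 5
  item 7: 7 − 2 = 5
  item 8: 7 − 4 = 3
  item 9: 5
  item 10: 7 − 5 = 2
  item 11: 4
Total = 3 + 2 + 1 + 6 + 3 + 5 + 5 + 3 + 5 + 2 + 4 = 39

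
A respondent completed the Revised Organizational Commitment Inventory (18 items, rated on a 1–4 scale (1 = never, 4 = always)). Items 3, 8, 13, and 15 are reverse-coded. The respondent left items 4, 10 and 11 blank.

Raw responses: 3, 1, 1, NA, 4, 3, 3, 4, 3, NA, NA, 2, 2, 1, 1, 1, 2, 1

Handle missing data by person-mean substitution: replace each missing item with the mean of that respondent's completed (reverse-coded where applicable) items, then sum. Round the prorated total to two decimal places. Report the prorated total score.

43.20

Reverse-coded (reversed = (1+4) − raw = 5 − raw):
  item 3: 5 − 1 = 4
  item 8: 5 − 4 = 1
  item 13: 5 − 2 = 3
  item 15: 5 − 1 = 4
Completed scored items (15 of 18): 3, 1, 4, 4, 3, 3, 1, 3, 2, 3, 1, 4, 1, 2, 1; sum = 36.
Person mean = 36 / 15 ≈ 2.4000
Prorated total = (36 / 15) × 18 = 43.20 (to 2 dp)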